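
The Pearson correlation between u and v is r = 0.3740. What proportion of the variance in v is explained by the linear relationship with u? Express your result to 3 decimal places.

r² = (0.3740)² = 0.140

0.140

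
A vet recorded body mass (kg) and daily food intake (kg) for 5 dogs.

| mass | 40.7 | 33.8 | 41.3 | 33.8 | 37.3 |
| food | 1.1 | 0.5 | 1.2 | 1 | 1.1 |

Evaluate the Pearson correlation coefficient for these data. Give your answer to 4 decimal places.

n = 5, Σx = 186.9, Σy = 4.9, Σx² = 7038.35, Σy² = 5.11, Σxy = 186.06
nΣxy − ΣxΣy = 930.3 − 915.81 = 14.49
nΣx² − (Σx)² = 35191.75 − 34931.61 = 260.14; nΣy² − (Σy)² = 25.55 − 24.01 = 1.54
r = 14.49 / √(260.14 × 1.54) = 14.49 / 20.0154 ≈ 0.7239

0.7239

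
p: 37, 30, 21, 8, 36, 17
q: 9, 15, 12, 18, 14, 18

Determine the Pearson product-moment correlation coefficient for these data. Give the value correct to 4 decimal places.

-0.7296

n = 6, Σp = 149, Σq = 86, Σp² = 4359, Σq² = 1294, Σpq = 1989
nΣpq − ΣpΣq = 11934 − 12814 = -880
nΣp² − (Σp)² = 26154 − 22201 = 3953; nΣq² − (Σq)² = 7764 − 7396 = 368
r = -880 / √(3953 × 368) = -880 / 1206.1111 ≈ -0.7296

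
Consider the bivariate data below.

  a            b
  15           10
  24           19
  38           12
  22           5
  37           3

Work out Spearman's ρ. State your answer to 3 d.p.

0.100

Rank a: 1, 3, 5, 2, 4
Rank b: 3, 5, 4, 2, 1
d = rank(a) − rank(b): -2, -2, 1, 0, 3; Σd² = 18
ρ = 1 − 6Σd² / [n(n²−1)] = 1 − 6×18 / (5×24) = 1 − 108/120 ≈ 0.100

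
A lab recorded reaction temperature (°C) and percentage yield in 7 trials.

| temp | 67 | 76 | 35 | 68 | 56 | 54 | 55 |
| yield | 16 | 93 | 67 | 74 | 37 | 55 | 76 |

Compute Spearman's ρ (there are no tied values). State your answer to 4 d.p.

0.2857

Rank temp: 5, 7, 1, 6, 4, 2, 3
Rank yield: 1, 7, 4, 5, 2, 3, 6
d = rank(temp) − rank(yield): 4, 0, -3, 1, 2, -1, -3; Σd² = 40
ρ = 1 − 6Σd² / [n(n²−1)] = 1 − 6×40 / (7×48) = 1 − 240/336 ≈ 0.2857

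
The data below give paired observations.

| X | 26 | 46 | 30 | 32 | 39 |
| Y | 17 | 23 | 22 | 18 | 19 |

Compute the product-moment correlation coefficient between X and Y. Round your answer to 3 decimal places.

0.629

n = 5, ΣX = 173, ΣY = 99, ΣX² = 6237, ΣY² = 1987, ΣXY = 3477
nΣXY − ΣXΣY = 17385 − 17127 = 258
nΣX² − (ΣX)² = 31185 − 29929 = 1256; nΣY² − (ΣY)² = 9935 − 9801 = 134
r = 258 / √(1256 × 134) = 258 / 410.2487 ≈ 0.629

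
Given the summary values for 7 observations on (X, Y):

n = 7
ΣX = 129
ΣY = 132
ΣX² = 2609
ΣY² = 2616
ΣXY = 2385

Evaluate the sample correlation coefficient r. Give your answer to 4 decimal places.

r = (nΣXY − ΣXΣY) / √[(nΣX² − (ΣX)²)(nΣY² − (ΣY)²)]
Numerator: 7×2385 − 129×132 = -333
Denominator: √[(18263 − 16641)(18312 − 17424)] = √[1622 × 888] = 1200.1400
r = -333 / 1200.1400 ≈ -0.2775

-0.2775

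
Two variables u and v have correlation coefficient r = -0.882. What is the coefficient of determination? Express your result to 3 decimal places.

r² = (-0.882)² = 0.778

0.778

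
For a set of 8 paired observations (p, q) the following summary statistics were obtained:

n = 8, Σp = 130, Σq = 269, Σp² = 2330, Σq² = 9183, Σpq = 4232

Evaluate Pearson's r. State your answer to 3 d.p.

r = (nΣpq − ΣpΣq) / √[(nΣp² − (Σp)²)(nΣq² − (Σq)²)]
Numerator: 8×4232 − 130×269 = -1114
Denominator: √[(18640 − 16900)(73464 − 72361)] = √[1740 × 1103] = 1385.3592
r = -1114 / 1385.3592 ≈ -0.804

-0.804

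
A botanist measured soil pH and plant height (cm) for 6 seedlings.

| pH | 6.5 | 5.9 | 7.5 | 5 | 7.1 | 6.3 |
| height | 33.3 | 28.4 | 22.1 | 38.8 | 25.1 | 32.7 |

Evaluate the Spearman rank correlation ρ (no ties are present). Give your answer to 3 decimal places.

-0.771

Rank pH: 4, 2, 6, 1, 5, 3
Rank height: 5, 3, 1, 6, 2, 4
d = rank(pH) − rank(height): -1, -1, 5, -5, 3, -1; Σd² = 62
ρ = 1 − 6Σd² / [n(n²−1)] = 1 − 6×62 / (6×35) = 1 − 372/210 ≈ -0.771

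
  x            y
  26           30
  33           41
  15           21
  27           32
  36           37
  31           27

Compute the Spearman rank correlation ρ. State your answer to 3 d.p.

0.771

Rank x: 2, 5, 1, 3, 6, 4
Rank y: 3, 6, 1, 4, 5, 2
d = rank(x) − rank(y): -1, -1, 0, -1, 1, 2; Σd² = 8
ρ = 1 − 6Σd² / [n(n²−1)] = 1 − 6×8 / (6×35) = 1 − 48/210 ≈ 0.771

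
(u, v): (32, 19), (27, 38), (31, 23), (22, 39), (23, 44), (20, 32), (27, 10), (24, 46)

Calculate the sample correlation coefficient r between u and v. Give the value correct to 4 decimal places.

n = 8, Σu = 206, Σv = 251, Σu² = 5432, Σv² = 9031, Σuv = 6231
nΣuv − ΣuΣv = 49848 − 51706 = -1858
nΣu² − (Σu)² = 43456 − 42436 = 1020; nΣv² − (Σv)² = 72248 − 63001 = 9247
r = -1858 / √(1020 × 9247) = -1858 / 3071.1464 ≈ -0.6050

-0.6050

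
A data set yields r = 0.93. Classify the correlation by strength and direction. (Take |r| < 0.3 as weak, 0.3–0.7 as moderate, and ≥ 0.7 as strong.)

r = 0.93 > 0 so the relationship is positive.
|r| = 0.93, which falls in the strong range.

strong positive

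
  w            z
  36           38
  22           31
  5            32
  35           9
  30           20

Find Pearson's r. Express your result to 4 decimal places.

-0.3450

n = 5, Σw = 128, Σz = 130, Σw² = 3930, Σz² = 3910, Σwz = 3125
nΣwz − ΣwΣz = 15625 − 16640 = -1015
nΣw² − (Σw)² = 19650 − 16384 = 3266; nΣz² − (Σz)² = 19550 − 16900 = 2650
r = -1015 / √(3266 × 2650) = -1015 / 2941.9211 ≈ -0.3450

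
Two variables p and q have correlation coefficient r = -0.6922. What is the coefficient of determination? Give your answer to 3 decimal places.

r² = (-0.6922)² = 0.479

0.479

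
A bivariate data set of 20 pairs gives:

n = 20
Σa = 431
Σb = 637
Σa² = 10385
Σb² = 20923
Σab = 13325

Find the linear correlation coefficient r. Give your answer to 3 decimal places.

-0.482

r = (nΣab − ΣaΣb) / √[(nΣa² − (Σa)²)(nΣb² − (Σb)²)]
Numerator: 20×13325 − 431×637 = -8047
Denominator: √[(207700 − 185761)(418460 − 405769)] = √[21939 × 12691] = 16686.1574
r = -8047 / 16686.1574 ≈ -0.482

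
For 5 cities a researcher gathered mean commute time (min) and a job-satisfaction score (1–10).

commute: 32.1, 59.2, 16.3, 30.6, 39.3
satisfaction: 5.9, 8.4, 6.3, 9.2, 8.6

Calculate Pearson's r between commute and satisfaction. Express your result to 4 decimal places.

n = 5, Σx = 177.5, Σy = 38.4, Σx² = 7281.59, Σy² = 303.66, Σxy = 1408.86
nΣxy − ΣxΣy = 7044.3 − 6816 = 228.3
nΣx² − (Σx)² = 36407.95 − 31506.25 = 4901.7; nΣy² − (Σy)² = 1518.3 − 1474.56 = 43.74
r = 228.3 / √(4901.7 × 43.74) = 228.3 / 463.0339 ≈ 0.4931

0.4931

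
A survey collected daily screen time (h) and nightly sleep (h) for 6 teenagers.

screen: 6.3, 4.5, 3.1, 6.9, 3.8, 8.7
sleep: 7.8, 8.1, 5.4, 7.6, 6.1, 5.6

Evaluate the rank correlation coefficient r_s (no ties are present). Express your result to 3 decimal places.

Rank screen: 4, 3, 1, 5, 2, 6
Rank sleep: 5, 6, 1, 4, 3, 2
d = rank(screen) − rank(sleep): -1, -3, 0, 1, -1, 4; Σd² = 28
ρ = 1 − 6Σd² / [n(n²−1)] = 1 − 6×28 / (6×35) = 1 − 168/210 ≈ 0.200

0.200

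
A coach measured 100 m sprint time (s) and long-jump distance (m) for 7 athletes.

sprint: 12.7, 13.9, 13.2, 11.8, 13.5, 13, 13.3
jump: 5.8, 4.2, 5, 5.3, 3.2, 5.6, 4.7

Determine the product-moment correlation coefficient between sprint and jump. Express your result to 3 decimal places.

-0.619

n = 7, Σx = 91.4, Σy = 33.8, Σx² = 1196.12, Σy² = 168.06, Σxy = 439.09
nΣxy − ΣxΣy = 3073.63 − 3089.32 = -15.69
nΣx² − (Σx)² = 8372.84 − 8353.96 = 18.88; nΣy² − (Σy)² = 1176.42 − 1142.44 = 33.98
r = -15.69 / √(18.88 × 33.98) = -15.69 / 25.3287 ≈ -0.619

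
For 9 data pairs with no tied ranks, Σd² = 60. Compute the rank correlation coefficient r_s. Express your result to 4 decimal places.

ρ = 1 − 6Σd² / [n(n²−1)] = 1 − 6×60 / (9×80)
  = 1 − 360/720 = 1 − 0.50000 ≈ 0.5000

0.5000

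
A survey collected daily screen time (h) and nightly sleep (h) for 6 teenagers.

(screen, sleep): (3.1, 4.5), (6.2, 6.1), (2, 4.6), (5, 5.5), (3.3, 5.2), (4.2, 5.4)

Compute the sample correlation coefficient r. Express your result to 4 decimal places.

n = 6, Σx = 23.8, Σy = 31.3, Σx² = 105.58, Σy² = 165.07, Σxy = 128.31
nΣxy − ΣxΣy = 769.86 − 744.94 = 24.92
nΣx² − (Σx)² = 633.48 − 566.44 = 67.04; nΣy² − (Σy)² = 990.42 − 979.69 = 10.73
r = 24.92 / √(67.04 × 10.73) = 24.92 / 26.8205 ≈ 0.9291

0.9291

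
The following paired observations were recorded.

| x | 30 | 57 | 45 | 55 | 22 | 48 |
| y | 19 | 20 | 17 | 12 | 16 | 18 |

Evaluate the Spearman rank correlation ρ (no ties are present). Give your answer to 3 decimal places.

Rank x: 2, 6, 3, 5, 1, 4
Rank y: 5, 6, 3, 1, 2, 4
d = rank(x) − rank(y): -3, 0, 0, 4, -1, 0; Σd² = 26
ρ = 1 − 6Σd² / [n(n²−1)] = 1 − 6×26 / (6×35) = 1 − 156/210 ≈ 0.257

0.257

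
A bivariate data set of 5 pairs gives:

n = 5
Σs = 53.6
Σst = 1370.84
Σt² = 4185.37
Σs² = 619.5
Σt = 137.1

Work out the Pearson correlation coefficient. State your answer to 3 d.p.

-0.715

r = (nΣst − ΣsΣt) / √[(nΣs² − (Σs)²)(nΣt² − (Σt)²)]
Numerator: 5×1370.84 − 53.6×137.1 = -494.36
Denominator: √[(3097.5 − 2872.96)(20926.85 − 18796.41)] = √[224.54 × 2130.44] = 691.6422
r = -494.36 / 691.6422 ≈ -0.715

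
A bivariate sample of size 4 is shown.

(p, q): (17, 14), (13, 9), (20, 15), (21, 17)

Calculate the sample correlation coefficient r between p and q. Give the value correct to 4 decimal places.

n = 4, Σp = 71, Σq = 55, Σp² = 1299, Σq² = 791, Σpq = 1012
nΣpq − ΣpΣq = 4048 − 3905 = 143
nΣp² − (Σp)² = 5196 − 5041 = 155; nΣq² − (Σq)² = 3164 − 3025 = 139
r = 143 / √(155 × 139) = 143 / 146.7822 ≈ 0.9742

0.9742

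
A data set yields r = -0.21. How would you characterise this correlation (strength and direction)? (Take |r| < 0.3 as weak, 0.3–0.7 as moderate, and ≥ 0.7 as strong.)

r = -0.21 < 0 so the relationship is negative.
|r| = 0.21, which falls in the weak range.

weak negative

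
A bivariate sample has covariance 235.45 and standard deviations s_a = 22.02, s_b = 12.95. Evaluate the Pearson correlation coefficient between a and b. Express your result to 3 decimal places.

0.826

r = Cov(a,b) / (s_a · s_b) = 235.45 / (22.02 × 12.95)
  = 235.45 / 285.1590 ≈ 0.826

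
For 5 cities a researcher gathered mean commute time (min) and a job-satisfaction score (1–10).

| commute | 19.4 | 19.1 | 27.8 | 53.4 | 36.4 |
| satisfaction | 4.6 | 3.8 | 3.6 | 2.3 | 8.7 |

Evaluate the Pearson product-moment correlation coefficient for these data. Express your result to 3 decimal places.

n = 5, Σx = 156.1, Σy = 23, Σx² = 5690.53, Σy² = 129.54, Σxy = 701.4
nΣxy − ΣxΣy = 3507 − 3590.3 = -83.3
nΣx² − (Σx)² = 28452.65 − 24367.21 = 4085.44; nΣy² − (Σy)² = 647.7 − 529 = 118.7
r = -83.3 / √(4085.44 × 118.7) = -83.3 / 696.3776 ≈ -0.120

-0.120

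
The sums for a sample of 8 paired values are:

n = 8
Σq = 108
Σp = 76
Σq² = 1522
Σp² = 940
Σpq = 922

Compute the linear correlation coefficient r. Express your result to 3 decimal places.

r = (nΣpq − ΣpΣq) / √[(nΣp² − (Σp)²)(nΣq² − (Σq)²)]
Numerator: 8×922 − 76×108 = -832
Denominator: √[(7520 − 5776)(12176 − 11664)] = √[1744 × 512] = 944.9487
r = -832 / 944.9487 ≈ -0.880

-0.880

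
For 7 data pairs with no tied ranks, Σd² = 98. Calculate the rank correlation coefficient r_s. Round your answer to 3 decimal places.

ρ = 1 − 6Σd² / [n(n²−1)] = 1 − 6×98 / (7×48)
  = 1 − 588/336 = 1 − 1.7500 ≈ -0.750

-0.750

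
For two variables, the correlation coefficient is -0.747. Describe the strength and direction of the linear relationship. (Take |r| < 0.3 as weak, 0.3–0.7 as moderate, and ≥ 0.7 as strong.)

strong negative

r = -0.747 < 0 so the relationship is negative.
|r| = 0.747, which falls in the strong range.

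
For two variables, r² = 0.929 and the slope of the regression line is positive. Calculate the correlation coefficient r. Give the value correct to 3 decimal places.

|r| = √0.929 = 0.964
The association is positive, so r = 0.964.

0.964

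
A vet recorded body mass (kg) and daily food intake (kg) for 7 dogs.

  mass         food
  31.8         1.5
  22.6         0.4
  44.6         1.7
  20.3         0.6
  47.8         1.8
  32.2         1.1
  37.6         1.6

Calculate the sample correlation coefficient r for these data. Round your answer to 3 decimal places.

0.925

n = 7, Σx = 236.9, Σy = 8.7, Σx² = 8658.69, Σy² = 12.67, Σxy = 326.36
nΣxy − ΣxΣy = 2284.52 − 2061.03 = 223.49
nΣx² − (Σx)² = 60610.83 − 56121.61 = 4489.22; nΣy² − (Σy)² = 88.69 − 75.69 = 13
r = 223.49 / √(4489.22 × 13) = 223.49 / 241.5779 ≈ 0.925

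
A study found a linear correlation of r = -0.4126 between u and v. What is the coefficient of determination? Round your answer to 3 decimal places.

0.170

r² = (-0.4126)² = 0.170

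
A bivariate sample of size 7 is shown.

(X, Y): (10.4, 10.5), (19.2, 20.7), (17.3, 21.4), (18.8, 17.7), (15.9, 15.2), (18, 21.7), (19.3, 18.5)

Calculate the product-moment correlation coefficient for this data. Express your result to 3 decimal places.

0.843

n = 7, ΣX = 118.9, ΣY = 125.7, ΣX² = 2078.83, ΣY² = 2354.17, ΣXY = 2198.95
nΣXY − ΣXΣY = 15392.65 − 14945.73 = 446.92
nΣX² − (ΣX)² = 14551.81 − 14137.21 = 414.6; nΣY² − (ΣY)² = 16479.19 − 15800.49 = 678.7
r = 446.92 / √(414.6 × 678.7) = 446.92 / 530.4611 ≈ 0.843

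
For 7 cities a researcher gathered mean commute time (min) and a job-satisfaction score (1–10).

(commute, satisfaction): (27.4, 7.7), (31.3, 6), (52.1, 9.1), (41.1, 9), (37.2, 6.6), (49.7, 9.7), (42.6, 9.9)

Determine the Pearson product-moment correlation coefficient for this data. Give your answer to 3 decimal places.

n = 7, Σx = 281.4, Σy = 58, Σx² = 11802.76, Σy² = 494.76, Σxy = 2392.14
nΣxy − ΣxΣy = 16744.98 − 16321.2 = 423.78
nΣx² − (Σx)² = 82619.32 − 79185.96 = 3433.36; nΣy² − (Σy)² = 3463.32 − 3364 = 99.32
r = 423.78 / √(3433.36 × 99.32) = 423.78 / 583.9532 ≈ 0.726

0.726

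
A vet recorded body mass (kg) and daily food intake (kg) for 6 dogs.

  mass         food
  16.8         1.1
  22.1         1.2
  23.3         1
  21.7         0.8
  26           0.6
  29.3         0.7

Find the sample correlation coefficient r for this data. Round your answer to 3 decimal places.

-0.701

n = 6, Σx = 139.2, Σy = 5.4, Σx² = 3318.92, Σy² = 5.14, Σxy = 121.77
nΣxy − ΣxΣy = 730.62 − 751.68 = -21.06
nΣx² − (Σx)² = 19913.52 − 19376.64 = 536.88; nΣy² − (Σy)² = 30.84 − 29.16 = 1.68
r = -21.06 / √(536.88 × 1.68) = -21.06 / 30.0326 ≈ -0.701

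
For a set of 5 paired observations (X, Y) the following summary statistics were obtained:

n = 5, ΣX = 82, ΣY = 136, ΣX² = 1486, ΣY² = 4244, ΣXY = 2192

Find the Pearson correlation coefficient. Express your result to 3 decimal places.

r = (nΣXY − ΣXΣY) / √[(nΣX² − (ΣX)²)(nΣY² − (ΣY)²)]
Numerator: 5×2192 − 82×136 = -192
Denominator: √[(7430 − 6724)(21220 − 18496)] = √[706 × 2724] = 1386.7747
r = -192 / 1386.7747 ≈ -0.138

-0.138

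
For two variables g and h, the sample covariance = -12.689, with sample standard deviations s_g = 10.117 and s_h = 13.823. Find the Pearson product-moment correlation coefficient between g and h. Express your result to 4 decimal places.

-0.0907

r = Cov(g,h) / (s_g · s_h) = -12.689 / (10.117 × 13.823)
  = -12.689 / 139.8473 ≈ -0.0907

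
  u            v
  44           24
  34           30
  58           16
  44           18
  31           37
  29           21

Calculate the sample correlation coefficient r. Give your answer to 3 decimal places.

n = 6, Σu = 240, Σv = 146, Σu² = 10194, Σv² = 3866, Σuv = 5552
nΣuv − ΣuΣv = 33312 − 35040 = -1728
nΣu² − (Σu)² = 61164 − 57600 = 3564; nΣv² − (Σv)² = 23196 − 21316 = 1880
r = -1728 / √(3564 × 1880) = -1728 / 2588.4976 ≈ -0.668

-0.668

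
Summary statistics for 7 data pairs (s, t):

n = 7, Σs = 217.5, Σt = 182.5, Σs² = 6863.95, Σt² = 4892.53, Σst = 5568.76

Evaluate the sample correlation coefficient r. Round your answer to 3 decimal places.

-0.853

r = (nΣst − ΣsΣt) / √[(nΣs² − (Σs)²)(nΣt² − (Σt)²)]
Numerator: 7×5568.76 − 217.5×182.5 = -712.43
Denominator: √[(48047.65 − 47306.25)(34247.71 − 33306.25)] = √[741.4 × 941.46] = 835.4630
r = -712.43 / 835.4630 ≈ -0.853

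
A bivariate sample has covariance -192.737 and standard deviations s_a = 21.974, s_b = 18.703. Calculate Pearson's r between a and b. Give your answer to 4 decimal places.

-0.4690

r = Cov(a,b) / (s_a · s_b) = -192.737 / (21.974 × 18.703)
  = -192.737 / 410.9797 ≈ -0.4690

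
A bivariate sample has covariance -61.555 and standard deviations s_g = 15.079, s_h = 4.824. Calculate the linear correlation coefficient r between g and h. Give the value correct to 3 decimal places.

-0.846

r = Cov(g,h) / (s_g · s_h) = -61.555 / (15.079 × 4.824)
  = -61.555 / 72.7411 ≈ -0.846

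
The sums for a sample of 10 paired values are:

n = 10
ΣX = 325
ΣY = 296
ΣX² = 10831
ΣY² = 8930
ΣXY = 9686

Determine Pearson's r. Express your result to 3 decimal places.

0.310

r = (nΣXY − ΣXΣY) / √[(nΣX² − (ΣX)²)(nΣY² − (ΣY)²)]
Numerator: 10×9686 − 325×296 = 660
Denominator: √[(108310 − 105625)(89300 − 87616)] = √[2685 × 1684] = 2126.3913
r = 660 / 2126.3913 ≈ 0.310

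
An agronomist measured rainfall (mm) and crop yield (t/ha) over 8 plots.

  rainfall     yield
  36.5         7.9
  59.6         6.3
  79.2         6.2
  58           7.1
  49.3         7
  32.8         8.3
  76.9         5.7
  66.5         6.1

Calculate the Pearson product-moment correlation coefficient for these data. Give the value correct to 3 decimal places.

-0.940

n = 8, Σx = 458.8, Σy = 54.6, Σx² = 28363.24, Σy² = 378.54, Σxy = 3027.99
nΣxy − ΣxΣy = 24223.92 − 25050.48 = -826.56
nΣx² − (Σx)² = 226905.92 − 210497.44 = 16408.48; nΣy² − (Σy)² = 3028.32 − 2981.16 = 47.16
r = -826.56 / √(16408.48 × 47.16) = -826.56 / 879.6726 ≈ -0.940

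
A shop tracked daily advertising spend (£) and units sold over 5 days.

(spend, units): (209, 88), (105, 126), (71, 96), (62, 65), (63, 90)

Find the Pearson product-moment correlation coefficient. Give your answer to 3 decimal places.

n = 5, Σx = 510, Σy = 465, Σx² = 67560, Σy² = 45161, Σxy = 48138
nΣxy − ΣxΣy = 240690 − 237150 = 3540
nΣx² − (Σx)² = 337800 − 260100 = 77700; nΣy² − (Σy)² = 225805 − 216225 = 9580
r = 3540 / √(77700 × 9580) = 3540 / 27283.0717 ≈ 0.130

0.130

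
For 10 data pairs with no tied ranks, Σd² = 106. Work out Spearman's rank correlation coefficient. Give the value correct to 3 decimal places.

0.358

ρ = 1 − 6Σd² / [n(n²−1)] = 1 − 6×106 / (10×99)
  = 1 − 636/990 = 1 − 0.6424 ≈ 0.358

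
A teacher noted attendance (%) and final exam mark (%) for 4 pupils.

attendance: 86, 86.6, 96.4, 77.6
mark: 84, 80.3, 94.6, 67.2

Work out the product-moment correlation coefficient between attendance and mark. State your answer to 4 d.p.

n = 4, Σx = 346.6, Σy = 326.1, Σx² = 30210.28, Σy² = 26969.09, Σxy = 28512.14
nΣxy − ΣxΣy = 114048.56 − 113026.26 = 1022.3
nΣx² − (Σx)² = 120841.12 − 120131.56 = 709.56; nΣy² − (Σy)² = 107876.36 − 106341.21 = 1535.15
r = 1022.3 / √(709.56 × 1535.15) = 1022.3 / 1043.6863 ≈ 0.9795

0.9795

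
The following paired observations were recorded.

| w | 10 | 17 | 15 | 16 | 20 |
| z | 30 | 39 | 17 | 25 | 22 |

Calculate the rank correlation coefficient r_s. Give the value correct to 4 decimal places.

0.0000

Rank w: 1, 4, 2, 3, 5
Rank z: 4, 5, 1, 3, 2
d = rank(w) − rank(z): -3, -1, 1, 0, 3; Σd² = 20
ρ = 1 − 6Σd² / [n(n²−1)] = 1 − 6×20 / (5×24) = 1 − 120/120 ≈ 0.0000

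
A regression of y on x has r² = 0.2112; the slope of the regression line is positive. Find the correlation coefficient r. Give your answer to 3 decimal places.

|r| = √0.2112 = 0.460
The association is positive, so r = 0.460.

0.460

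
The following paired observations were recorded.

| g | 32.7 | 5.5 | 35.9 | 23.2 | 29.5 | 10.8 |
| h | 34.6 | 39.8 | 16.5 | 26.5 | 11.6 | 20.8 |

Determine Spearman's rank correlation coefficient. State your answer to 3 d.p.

Rank g: 5, 1, 6, 3, 4, 2
Rank h: 5, 6, 2, 4, 1, 3
d = rank(g) − rank(h): 0, -5, 4, -1, 3, -1; Σd² = 52
ρ = 1 − 6Σd² / [n(n²−1)] = 1 − 6×52 / (6×35) = 1 − 312/210 ≈ -0.486

-0.486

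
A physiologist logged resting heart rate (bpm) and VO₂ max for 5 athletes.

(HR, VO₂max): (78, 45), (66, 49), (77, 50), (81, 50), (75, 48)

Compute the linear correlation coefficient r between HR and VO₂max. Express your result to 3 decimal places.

n = 5, Σx = 377, Σy = 242, Σx² = 28555, Σy² = 11730, Σxy = 18244
nΣxy − ΣxΣy = 91220 − 91234 = -14
nΣx² − (Σx)² = 142775 − 142129 = 646; nΣy² − (Σy)² = 58650 − 58564 = 86
r = -14 / √(646 × 86) = -14 / 235.7032 ≈ -0.059

-0.059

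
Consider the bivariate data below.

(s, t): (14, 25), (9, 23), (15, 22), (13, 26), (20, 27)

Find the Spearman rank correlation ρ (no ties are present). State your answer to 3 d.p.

Rank s: 3, 1, 4, 2, 5
Rank t: 3, 2, 1, 4, 5
d = rank(s) − rank(t): 0, -1, 3, -2, 0; Σd² = 14
ρ = 1 − 6Σd² / [n(n²−1)] = 1 − 6×14 / (5×24) = 1 − 84/120 ≈ 0.300

0.300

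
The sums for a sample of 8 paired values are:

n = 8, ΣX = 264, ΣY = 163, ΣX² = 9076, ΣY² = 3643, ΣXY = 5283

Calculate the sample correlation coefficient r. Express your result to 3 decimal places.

r = (nΣXY − ΣXΣY) / √[(nΣX² − (ΣX)²)(nΣY² − (ΣY)²)]
Numerator: 8×5283 − 264×163 = -768
Denominator: √[(72608 − 69696)(29144 − 26569)] = √[2912 × 2575] = 2738.3207
r = -768 / 2738.3207 ≈ -0.280

-0.280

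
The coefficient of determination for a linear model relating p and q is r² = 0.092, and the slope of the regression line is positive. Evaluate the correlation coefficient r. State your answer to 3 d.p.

0.303

|r| = √0.092 = 0.303
The association is positive, so r = 0.303.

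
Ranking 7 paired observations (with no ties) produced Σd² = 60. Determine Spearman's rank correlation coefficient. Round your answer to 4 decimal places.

-0.0714

ρ = 1 − 6Σd² / [n(n²−1)] = 1 − 6×60 / (7×48)
  = 1 − 360/336 = 1 − 1.07143 ≈ -0.0714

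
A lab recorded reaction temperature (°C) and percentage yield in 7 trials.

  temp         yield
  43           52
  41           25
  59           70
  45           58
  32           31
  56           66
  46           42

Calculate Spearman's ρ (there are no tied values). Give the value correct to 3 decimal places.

Rank temp: 3, 2, 7, 4, 1, 6, 5
Rank yield: 4, 1, 7, 5, 2, 6, 3
d = rank(temp) − rank(yield): -1, 1, 0, -1, -1, 0, 2; Σd² = 8
ρ = 1 − 6Σd² / [n(n²−1)] = 1 − 6×8 / (7×48) = 1 − 48/336 ≈ 0.857

0.857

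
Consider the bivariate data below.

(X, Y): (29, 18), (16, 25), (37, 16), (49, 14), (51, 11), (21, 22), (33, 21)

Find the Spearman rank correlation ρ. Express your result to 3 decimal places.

Rank X: 3, 1, 5, 6, 7, 2, 4
Rank Y: 4, 7, 3, 2, 1, 6, 5
d = rank(X) − rank(Y): -1, -6, 2, 4, 6, -4, -1; Σd² = 110
ρ = 1 − 6Σd² / [n(n²−1)] = 1 − 6×110 / (7×48) = 1 − 660/336 ≈ -0.964

-0.964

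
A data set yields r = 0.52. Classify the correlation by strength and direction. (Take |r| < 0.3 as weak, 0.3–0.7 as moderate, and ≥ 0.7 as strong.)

moderate positive

r = 0.52 > 0 so the relationship is positive.
|r| = 0.52, which falls in the moderate range.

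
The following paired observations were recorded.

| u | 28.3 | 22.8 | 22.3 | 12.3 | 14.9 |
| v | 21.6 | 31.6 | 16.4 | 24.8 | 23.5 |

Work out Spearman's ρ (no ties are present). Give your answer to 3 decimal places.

-0.200

Rank u: 5, 4, 3, 1, 2
Rank v: 2, 5, 1, 4, 3
d = rank(u) − rank(v): 3, -1, 2, -3, -1; Σd² = 24
ρ = 1 − 6Σd² / [n(n²−1)] = 1 − 6×24 / (5×24) = 1 − 144/120 ≈ -0.200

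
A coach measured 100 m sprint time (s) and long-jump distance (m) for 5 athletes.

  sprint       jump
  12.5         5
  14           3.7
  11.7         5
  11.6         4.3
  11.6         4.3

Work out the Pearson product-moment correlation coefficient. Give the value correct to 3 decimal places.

-0.565

n = 5, Σx = 61.4, Σy = 22.3, Σx² = 758.26, Σy² = 100.67, Σxy = 272.56
nΣxy − ΣxΣy = 1362.8 − 1369.22 = -6.42
nΣx² − (Σx)² = 3791.3 − 3769.96 = 21.34; nΣy² − (Σy)² = 503.35 − 497.29 = 6.06
r = -6.42 / √(21.34 × 6.06) = -6.42 / 11.3719 ≈ -0.565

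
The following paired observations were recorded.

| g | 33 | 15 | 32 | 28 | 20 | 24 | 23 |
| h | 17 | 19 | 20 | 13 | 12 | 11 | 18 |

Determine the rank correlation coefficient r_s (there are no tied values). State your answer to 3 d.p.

0.071

Rank g: 7, 1, 6, 5, 2, 4, 3
Rank h: 4, 6, 7, 3, 2, 1, 5
d = rank(g) − rank(h): 3, -5, -1, 2, 0, 3, -2; Σd² = 52
ρ = 1 − 6Σd² / [n(n²−1)] = 1 − 6×52 / (7×48) = 1 − 312/336 ≈ 0.071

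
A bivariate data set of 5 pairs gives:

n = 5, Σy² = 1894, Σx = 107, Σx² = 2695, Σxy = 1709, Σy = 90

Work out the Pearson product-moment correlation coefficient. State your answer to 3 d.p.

r = (nΣxy − ΣxΣy) / √[(nΣx² − (Σx)²)(nΣy² − (Σy)²)]
Numerator: 5×1709 − 107×90 = -1085
Denominator: √[(13475 − 11449)(9470 − 8100)] = √[2026 × 1370] = 1666.0192
r = -1085 / 1666.0192 ≈ -0.651

-0.651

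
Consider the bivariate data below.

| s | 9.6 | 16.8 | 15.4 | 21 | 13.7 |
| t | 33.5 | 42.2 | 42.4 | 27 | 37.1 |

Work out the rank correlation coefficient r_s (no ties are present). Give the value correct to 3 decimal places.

-0.100

Rank s: 1, 4, 3, 5, 2
Rank t: 2, 4, 5, 1, 3
d = rank(s) − rank(t): -1, 0, -2, 4, -1; Σd² = 22
ρ = 1 − 6Σd² / [n(n²−1)] = 1 − 6×22 / (5×24) = 1 − 132/120 ≈ -0.100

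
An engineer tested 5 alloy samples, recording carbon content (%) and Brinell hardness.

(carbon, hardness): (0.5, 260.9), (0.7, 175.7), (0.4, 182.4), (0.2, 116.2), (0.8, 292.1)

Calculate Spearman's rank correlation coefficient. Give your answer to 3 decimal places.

Rank carbon: 3, 4, 2, 1, 5
Rank hardness: 4, 2, 3, 1, 5
d = rank(carbon) − rank(hardness): -1, 2, -1, 0, 0; Σd² = 6
ρ = 1 − 6Σd² / [n(n²−1)] = 1 − 6×6 / (5×24) = 1 − 36/120 ≈ 0.700

0.700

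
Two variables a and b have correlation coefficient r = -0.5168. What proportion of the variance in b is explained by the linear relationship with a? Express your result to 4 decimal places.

0.2671

r² = (-0.5168)² = 0.2671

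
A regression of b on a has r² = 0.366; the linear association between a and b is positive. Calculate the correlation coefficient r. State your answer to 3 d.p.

|r| = √0.366 = 0.605
The association is positive, so r = 0.605.

0.605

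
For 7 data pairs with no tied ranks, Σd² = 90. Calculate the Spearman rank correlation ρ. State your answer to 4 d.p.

ρ = 1 − 6Σd² / [n(n²−1)] = 1 − 6×90 / (7×48)
  = 1 − 540/336 = 1 − 1.60714 ≈ -0.6071

-0.6071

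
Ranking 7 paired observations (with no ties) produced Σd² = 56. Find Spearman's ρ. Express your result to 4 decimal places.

ρ = 1 − 6Σd² / [n(n²−1)] = 1 − 6×56 / (7×48)
  = 1 − 336/336 = 1 − 1.00000 ≈ 0.0000

0.0000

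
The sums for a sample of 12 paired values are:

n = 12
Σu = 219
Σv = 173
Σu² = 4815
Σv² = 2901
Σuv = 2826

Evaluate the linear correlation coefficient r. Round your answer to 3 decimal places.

r = (nΣuv − ΣuΣv) / √[(nΣu² − (Σu)²)(nΣv² − (Σv)²)]
Numerator: 12×2826 − 219×173 = -3975
Denominator: √[(57780 − 47961)(34812 − 29929)] = √[9819 × 4883] = 6924.3178
r = -3975 / 6924.3178 ≈ -0.574

-0.574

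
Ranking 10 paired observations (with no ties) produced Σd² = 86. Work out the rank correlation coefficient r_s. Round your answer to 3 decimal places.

ρ = 1 − 6Σd² / [n(n²−1)] = 1 − 6×86 / (10×99)
  = 1 − 516/990 = 1 − 0.5212 ≈ 0.479

0.479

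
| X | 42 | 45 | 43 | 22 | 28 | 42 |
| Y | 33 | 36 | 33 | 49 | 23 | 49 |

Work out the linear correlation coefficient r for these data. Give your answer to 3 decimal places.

n = 6, ΣX = 222, ΣY = 223, ΣX² = 8670, ΣY² = 8805, ΣXY = 8205
nΣXY − ΣXΣY = 49230 − 49506 = -276
nΣX² − (ΣX)² = 52020 − 49284 = 2736; nΣY² − (ΣY)² = 52830 − 49729 = 3101
r = -276 / √(2736 × 3101) = -276 / 2912.7884 ≈ -0.095

-0.095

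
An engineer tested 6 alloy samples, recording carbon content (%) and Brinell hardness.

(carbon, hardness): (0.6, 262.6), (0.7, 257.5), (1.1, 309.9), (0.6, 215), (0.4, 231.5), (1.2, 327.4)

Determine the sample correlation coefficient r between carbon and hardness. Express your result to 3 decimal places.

n = 6, Σx = 4.6, Σy = 1603.9, Σx² = 4.02, Σy² = 438311.03, Σxy = 1293.18
nΣxy − ΣxΣy = 7759.08 − 7377.94 = 381.14
nΣx² − (Σx)² = 24.12 − 21.16 = 2.96; nΣy² − (Σy)² = 2629866.18 − 2572495.21 = 57370.97
r = 381.14 / √(2.96 × 57370.97) = 381.14 / 412.0899 ≈ 0.925

0.925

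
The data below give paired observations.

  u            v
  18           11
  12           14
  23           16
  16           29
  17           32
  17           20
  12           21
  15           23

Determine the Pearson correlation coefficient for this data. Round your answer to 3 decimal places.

n = 8, Σu = 130, Σv = 166, Σu² = 2200, Σv² = 3808, Σuv = 2679
nΣuv − ΣuΣv = 21432 − 21580 = -148
nΣu² − (Σu)² = 17600 − 16900 = 700; nΣv² − (Σv)² = 30464 − 27556 = 2908
r = -148 / √(700 × 2908) = -148 / 1426.7445 ≈ -0.104

-0.104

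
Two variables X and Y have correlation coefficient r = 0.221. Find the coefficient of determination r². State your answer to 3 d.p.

r² = (0.221)² = 0.049

0.049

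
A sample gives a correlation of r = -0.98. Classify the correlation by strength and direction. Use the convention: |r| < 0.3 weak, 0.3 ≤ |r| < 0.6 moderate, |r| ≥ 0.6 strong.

r = -0.98 < 0 so the relationship is negative.
|r| = 0.98, which falls in the strong range.

strong negative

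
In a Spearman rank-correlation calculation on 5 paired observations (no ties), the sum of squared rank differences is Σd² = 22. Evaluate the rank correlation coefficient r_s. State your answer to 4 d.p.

ρ = 1 − 6Σd² / [n(n²−1)] = 1 − 6×22 / (5×24)
  = 1 − 132/120 = 1 − 1.10000 ≈ -0.1000

-0.1000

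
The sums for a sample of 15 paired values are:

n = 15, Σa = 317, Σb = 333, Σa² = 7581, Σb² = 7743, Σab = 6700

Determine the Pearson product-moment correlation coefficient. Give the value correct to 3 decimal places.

-0.607

r = (nΣab − ΣaΣb) / √[(nΣa² − (Σa)²)(nΣb² − (Σb)²)]
Numerator: 15×6700 − 317×333 = -5061
Denominator: √[(113715 − 100489)(116145 − 110889)] = √[13226 × 5256] = 8337.6169
r = -5061 / 8337.6169 ≈ -0.607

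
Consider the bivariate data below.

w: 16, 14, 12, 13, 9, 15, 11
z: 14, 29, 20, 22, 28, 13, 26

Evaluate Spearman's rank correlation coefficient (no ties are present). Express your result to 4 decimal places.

Rank w: 7, 5, 3, 4, 1, 6, 2
Rank z: 2, 7, 3, 4, 6, 1, 5
d = rank(w) − rank(z): 5, -2, 0, 0, -5, 5, -3; Σd² = 88
ρ = 1 − 6Σd² / [n(n²−1)] = 1 − 6×88 / (7×48) = 1 − 528/336 ≈ -0.5714

-0.5714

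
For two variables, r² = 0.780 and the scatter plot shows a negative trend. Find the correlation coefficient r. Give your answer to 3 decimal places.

-0.883

|r| = √0.780 = 0.883
The association is negative, so r = −0.883.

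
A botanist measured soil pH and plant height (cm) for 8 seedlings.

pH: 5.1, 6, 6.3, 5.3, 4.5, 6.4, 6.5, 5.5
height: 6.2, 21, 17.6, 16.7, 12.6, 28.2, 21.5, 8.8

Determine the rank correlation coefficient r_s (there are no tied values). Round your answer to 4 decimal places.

Rank pH: 2, 5, 6, 3, 1, 7, 8, 4
Rank height: 1, 6, 5, 4, 3, 8, 7, 2
d = rank(pH) − rank(height): 1, -1, 1, -1, -2, -1, 1, 2; Σd² = 14
ρ = 1 − 6Σd² / [n(n²−1)] = 1 − 6×14 / (8×63) = 1 − 84/504 ≈ 0.8333

0.8333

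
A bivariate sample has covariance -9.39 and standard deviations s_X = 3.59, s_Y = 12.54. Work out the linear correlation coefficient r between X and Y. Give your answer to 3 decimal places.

r = Cov(X,Y) / (s_X · s_Y) = -9.39 / (3.59 × 12.54)
  = -9.39 / 45.0186 ≈ -0.209

-0.209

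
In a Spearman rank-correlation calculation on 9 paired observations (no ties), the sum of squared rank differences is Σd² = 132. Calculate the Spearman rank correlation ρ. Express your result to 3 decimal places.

ρ = 1 − 6Σd² / [n(n²−1)] = 1 − 6×132 / (9×80)
  = 1 − 792/720 = 1 − 1.1000 ≈ -0.100

-0.100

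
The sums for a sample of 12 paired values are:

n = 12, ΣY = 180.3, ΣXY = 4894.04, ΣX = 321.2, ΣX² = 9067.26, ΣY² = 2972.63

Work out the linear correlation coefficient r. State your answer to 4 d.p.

0.1933

r = (nΣXY − ΣXΣY) / √[(nΣX² − (ΣX)²)(nΣY² − (ΣY)²)]
Numerator: 12×4894.04 − 321.2×180.3 = 816.12
Denominator: √[(108807.12 − 103169.44)(35671.56 − 32508.09)] = √[5637.68 × 3163.47] = 4223.1069
r = 816.12 / 4223.1069 ≈ 0.1933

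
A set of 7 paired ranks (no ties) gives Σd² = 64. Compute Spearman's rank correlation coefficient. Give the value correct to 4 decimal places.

-0.1429

ρ = 1 − 6Σd² / [n(n²−1)] = 1 − 6×64 / (7×48)
  = 1 − 384/336 = 1 − 1.14286 ≈ -0.1429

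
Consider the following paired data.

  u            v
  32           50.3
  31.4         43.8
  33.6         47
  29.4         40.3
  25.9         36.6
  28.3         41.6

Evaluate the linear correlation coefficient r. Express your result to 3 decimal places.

0.882

n = 6, Σu = 180.6, Σv = 259.6, Σu² = 5474.98, Σv² = 11351.74, Σuv = 7874.16
nΣuv − ΣuΣv = 47244.96 − 46883.76 = 361.2
nΣu² − (Σu)² = 32849.88 − 32616.36 = 233.52; nΣv² − (Σv)² = 68110.44 − 67392.16 = 718.28
r = 361.2 / √(233.52 × 718.28) = 361.2 / 409.5519 ≈ 0.882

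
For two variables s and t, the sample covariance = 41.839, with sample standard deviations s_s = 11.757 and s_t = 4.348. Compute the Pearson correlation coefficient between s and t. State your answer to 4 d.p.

0.8185

r = Cov(s,t) / (s_s · s_t) = 41.839 / (11.757 × 4.348)
  = 41.839 / 51.1194 ≈ 0.8185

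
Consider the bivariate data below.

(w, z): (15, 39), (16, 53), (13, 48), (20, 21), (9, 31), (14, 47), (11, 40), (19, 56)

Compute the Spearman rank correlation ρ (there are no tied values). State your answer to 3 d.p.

0.167

Rank w: 5, 6, 3, 8, 1, 4, 2, 7
Rank z: 3, 7, 6, 1, 2, 5, 4, 8
d = rank(w) − rank(z): 2, -1, -3, 7, -1, -1, -2, -1; Σd² = 70
ρ = 1 − 6Σd² / [n(n²−1)] = 1 − 6×70 / (8×63) = 1 − 420/504 ≈ 0.167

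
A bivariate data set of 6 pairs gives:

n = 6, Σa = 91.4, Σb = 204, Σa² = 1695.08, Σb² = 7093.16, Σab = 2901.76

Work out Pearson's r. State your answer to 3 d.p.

r = (nΣab − ΣaΣb) / √[(nΣa² − (Σa)²)(nΣb² − (Σb)²)]
Numerator: 6×2901.76 − 91.4×204 = -1235.04
Denominator: √[(10170.48 − 8353.96)(42558.96 − 41616)] = √[1816.52 × 942.96] = 1308.7802
r = -1235.04 / 1308.7802 ≈ -0.944

-0.944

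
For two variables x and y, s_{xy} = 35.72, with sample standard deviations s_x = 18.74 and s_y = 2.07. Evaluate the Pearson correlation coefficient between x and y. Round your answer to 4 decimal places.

0.9208

r = Cov(x,y) / (s_x · s_y) = 35.72 / (18.74 × 2.07)
  = 35.72 / 38.7918 ≈ 0.9208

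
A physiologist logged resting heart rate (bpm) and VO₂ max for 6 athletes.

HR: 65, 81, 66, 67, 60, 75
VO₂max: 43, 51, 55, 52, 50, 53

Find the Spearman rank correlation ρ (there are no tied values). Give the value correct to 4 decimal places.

Rank HR: 2, 6, 3, 4, 1, 5
Rank VO₂max: 1, 3, 6, 4, 2, 5
d = rank(HR) − rank(VO₂max): 1, 3, -3, 0, -1, 0; Σd² = 20
ρ = 1 − 6Σd² / [n(n²−1)] = 1 − 6×20 / (6×35) = 1 − 120/210 ≈ 0.4286

0.4286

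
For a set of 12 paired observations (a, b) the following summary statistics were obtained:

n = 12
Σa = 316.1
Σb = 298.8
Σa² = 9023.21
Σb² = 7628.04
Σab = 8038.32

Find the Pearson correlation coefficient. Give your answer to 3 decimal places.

0.463

r = (nΣab − ΣaΣb) / √[(nΣa² − (Σa)²)(nΣb² − (Σb)²)]
Numerator: 12×8038.32 − 316.1×298.8 = 2009.16
Denominator: √[(108278.52 − 99919.21)(91536.48 − 89281.44)] = √[8359.31 × 2255.04] = 4341.7253
r = 2009.16 / 4341.7253 ≈ 0.463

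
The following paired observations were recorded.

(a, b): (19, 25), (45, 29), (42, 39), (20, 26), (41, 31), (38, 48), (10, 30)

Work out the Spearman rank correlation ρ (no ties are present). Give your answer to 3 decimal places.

Rank a: 2, 7, 6, 3, 5, 4, 1
Rank b: 1, 3, 6, 2, 5, 7, 4
d = rank(a) − rank(b): 1, 4, 0, 1, 0, -3, -3; Σd² = 36
ρ = 1 − 6Σd² / [n(n²−1)] = 1 − 6×36 / (7×48) = 1 − 216/336 ≈ 0.357

0.357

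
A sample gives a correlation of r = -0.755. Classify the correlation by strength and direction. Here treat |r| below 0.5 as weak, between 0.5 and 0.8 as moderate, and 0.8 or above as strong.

moderate negative

r = -0.755 < 0 so the relationship is negative.
|r| = 0.755, which falls in the moderate range.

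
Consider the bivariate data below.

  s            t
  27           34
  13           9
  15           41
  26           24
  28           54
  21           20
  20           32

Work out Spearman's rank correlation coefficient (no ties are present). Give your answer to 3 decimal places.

0.536

Rank s: 6, 1, 2, 5, 7, 4, 3
Rank t: 5, 1, 6, 3, 7, 2, 4
d = rank(s) − rank(t): 1, 0, -4, 2, 0, 2, -1; Σd² = 26
ρ = 1 − 6Σd² / [n(n²−1)] = 1 − 6×26 / (7×48) = 1 − 156/336 ≈ 0.536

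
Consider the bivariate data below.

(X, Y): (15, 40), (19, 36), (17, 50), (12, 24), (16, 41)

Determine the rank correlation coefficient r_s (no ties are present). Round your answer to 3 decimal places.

Rank X: 2, 5, 4, 1, 3
Rank Y: 3, 2, 5, 1, 4
d = rank(X) − rank(Y): -1, 3, -1, 0, -1; Σd² = 12
ρ = 1 − 6Σd² / [n(n²−1)] = 1 − 6×12 / (5×24) = 1 − 72/120 ≈ 0.400

0.400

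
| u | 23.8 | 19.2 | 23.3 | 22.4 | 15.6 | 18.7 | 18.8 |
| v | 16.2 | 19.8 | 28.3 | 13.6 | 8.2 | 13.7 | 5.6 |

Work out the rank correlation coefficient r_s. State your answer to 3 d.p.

0.607

Rank u: 7, 4, 6, 5, 1, 2, 3
Rank v: 5, 6, 7, 3, 2, 4, 1
d = rank(u) − rank(v): 2, -2, -1, 2, -1, -2, 2; Σd² = 22
ρ = 1 − 6Σd² / [n(n²−1)] = 1 − 6×22 / (7×48) = 1 − 132/336 ≈ 0.607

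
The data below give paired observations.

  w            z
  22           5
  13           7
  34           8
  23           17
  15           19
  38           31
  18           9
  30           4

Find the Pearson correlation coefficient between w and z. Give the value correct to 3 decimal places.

n = 8, Σw = 193, Σz = 100, Σw² = 5231, Σz² = 1846, Σwz = 2609
nΣwz − ΣwΣz = 20872 − 19300 = 1572
nΣw² − (Σw)² = 41848 − 37249 = 4599; nΣz² − (Σz)² = 14768 − 10000 = 4768
r = 1572 / √(4599 × 4768) = 1572 / 4682.7377 ≈ 0.336

0.336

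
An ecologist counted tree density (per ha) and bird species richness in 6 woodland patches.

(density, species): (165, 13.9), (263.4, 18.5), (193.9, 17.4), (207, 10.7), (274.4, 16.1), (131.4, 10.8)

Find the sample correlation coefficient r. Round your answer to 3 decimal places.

n = 6, Σx = 1235.1, Σy = 87.4, Σx² = 269612.09, Σy² = 1328.56, Σxy = 18592.12
nΣxy − ΣxΣy = 111552.72 − 107947.74 = 3604.98
nΣx² − (Σx)² = 1617672.54 − 1525472.01 = 92200.53; nΣy² − (Σy)² = 7971.36 − 7638.76 = 332.6
r = 3604.98 / √(92200.53 × 332.6) = 3604.98 / 5537.6797 ≈ 0.651

0.651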